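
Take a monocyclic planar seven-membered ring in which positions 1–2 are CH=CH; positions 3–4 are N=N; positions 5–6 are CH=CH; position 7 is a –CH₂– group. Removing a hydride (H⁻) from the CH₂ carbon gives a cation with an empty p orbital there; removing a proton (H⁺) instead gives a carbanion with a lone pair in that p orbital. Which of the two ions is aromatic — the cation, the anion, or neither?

Both ions have a continuous loop of p orbitals — each ring atom is sp².
Cation: 3 × 2 + 0 = 6 π electrons → 4(1)+2, aromatic.
Anion: 3 × 2 + 2 = 8 π electrons → 4(2), antiaromatic.

The cation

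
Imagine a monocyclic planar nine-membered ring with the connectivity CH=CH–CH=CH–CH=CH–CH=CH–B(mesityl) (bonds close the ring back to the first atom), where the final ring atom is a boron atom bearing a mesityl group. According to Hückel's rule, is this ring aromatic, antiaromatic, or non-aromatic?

Antiaromatic

Check conjugation: each doubly-bonded ring atom is sp² with one p-orbital electron; the boron has an empty p orbital — every position has a p orbital, so the cyclic π system is continuous.
π-electron count: 4 × 2 = 8 from the double-bond units + 0 from the B(mesityl) atom = 8.
With 8 = 4·2 π electrons, Hückel's rule classifies the planar ring as antiaromatic.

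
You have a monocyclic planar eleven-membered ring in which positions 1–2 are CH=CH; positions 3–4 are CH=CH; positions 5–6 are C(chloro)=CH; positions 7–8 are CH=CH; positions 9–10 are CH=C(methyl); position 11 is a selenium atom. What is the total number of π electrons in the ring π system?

12

Every ring atom contributes a p orbital perpendicular to the ring (every atom in a ring double bond is sp² and brings one electron to the p orbital; the selenium donates one lone pair from its p orbital), so the π system is cyclic and fully conjugated.
π-electron count: 5 × 2 = 10 from the double-bond units + 2 from the Se atom = 12.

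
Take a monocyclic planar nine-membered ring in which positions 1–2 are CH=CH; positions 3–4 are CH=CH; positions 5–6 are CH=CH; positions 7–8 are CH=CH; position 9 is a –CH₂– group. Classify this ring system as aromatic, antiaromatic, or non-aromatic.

The CH2 carbon is saturated: the tetrahedral CH₂ carbon is sp³ and has no p orbital in the ring π system. Conjugation is not continuous around the ring.
A ring that is not fully conjugated cannot be aromatic or antiaromatic regardless of its π-electron count.

Non-aromatic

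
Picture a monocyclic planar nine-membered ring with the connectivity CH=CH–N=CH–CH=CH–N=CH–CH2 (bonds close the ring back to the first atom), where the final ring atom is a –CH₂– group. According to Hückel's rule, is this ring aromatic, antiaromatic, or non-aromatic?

Non-aromatic

The CH2 carbon is saturated: the tetrahedral CH₂ carbon is sp³ and has no p orbital in the ring π system. Conjugation is not continuous around the ring.
Broken conjugation rules out both aromaticity and antiaromaticity.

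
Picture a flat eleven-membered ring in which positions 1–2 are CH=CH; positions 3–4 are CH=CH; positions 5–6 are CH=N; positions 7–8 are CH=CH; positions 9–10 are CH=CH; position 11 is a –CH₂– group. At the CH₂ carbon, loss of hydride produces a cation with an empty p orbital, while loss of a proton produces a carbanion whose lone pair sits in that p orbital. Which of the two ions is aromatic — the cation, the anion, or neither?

In both ions every ring atom is sp² and contributes a p orbital, so both rings are fully conjugated.
Cation: 5 × 2 + 0 = 10 π electrons → 4(2)+2, aromatic.
Anion: 5 × 2 + 2 = 12 π electrons → 4(3), antiaromatic.

The cation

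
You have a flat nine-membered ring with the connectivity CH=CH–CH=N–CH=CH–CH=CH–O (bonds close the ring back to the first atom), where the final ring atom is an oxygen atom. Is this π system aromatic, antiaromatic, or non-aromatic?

Every ring atom contributes a p orbital perpendicular to the ring (the double-bond atoms are sp², each contributing one p electron; each sp² =N– keeps its lone pair in-plane and puts one electron into the π system; the oxygen donates one lone pair from its p orbital), so the π system is cyclic and fully conjugated.
Tallying contributions gives 4 × 2 = 8 from the double-bond units + 2 from the O atom = 10.
With 10 π electrons (n = 2), the Hückel 4n+2 condition holds.

Aromatic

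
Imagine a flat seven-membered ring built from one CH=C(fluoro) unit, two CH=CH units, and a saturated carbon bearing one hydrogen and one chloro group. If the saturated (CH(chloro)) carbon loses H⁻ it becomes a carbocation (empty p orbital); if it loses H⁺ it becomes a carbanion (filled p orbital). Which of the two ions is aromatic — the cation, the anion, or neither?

The cation

Once that carbon is sp², every ring atom has a p orbital and both ions are fully conjugated.
Cation: 3 × 2 + 0 = 6 π electrons → 4(1)+2, aromatic.
Anion: 3 × 2 + 2 = 8 π electrons → 4(2), antiaromatic.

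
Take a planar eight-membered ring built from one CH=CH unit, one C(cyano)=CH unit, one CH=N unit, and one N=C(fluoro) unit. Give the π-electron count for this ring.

The p orbitals form a continuous loop: the double-bond atoms are sp², each contributing one p electron; each =N– nitrogen is pyridine-type (lone pair in the sp² plane, one electron in the p orbital). The ring is fully conjugated.
Counting π electrons: 4 × 2 = 8 from the 4 double-bond units.

8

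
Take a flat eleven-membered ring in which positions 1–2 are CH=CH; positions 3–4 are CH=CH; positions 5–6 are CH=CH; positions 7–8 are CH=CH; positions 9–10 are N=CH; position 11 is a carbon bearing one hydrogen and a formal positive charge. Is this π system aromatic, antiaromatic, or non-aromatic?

Every ring atom contributes a p orbital perpendicular to the ring (the double-bond atoms are sp², each contributing one p electron; each sp² =N– keeps its lone pair in-plane and puts one electron into the π system; the carbocation has an empty p orbital), so the π system is cyclic and fully conjugated.
Adding the contributions, 5 × 2 = 10 from the double-bond units + 0 from the CH(+) atom = 10.
10 = 4(2) + 2, which satisfies Hückel's 4n+2 rule.

Aromatic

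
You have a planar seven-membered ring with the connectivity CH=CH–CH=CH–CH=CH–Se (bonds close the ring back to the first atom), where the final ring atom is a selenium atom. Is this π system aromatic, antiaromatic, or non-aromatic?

Antiaromatic

All ring atoms are sp² and supply a p orbital to the ring (each doubly-bonded ring atom is sp² with one p-orbital electron; the selenium donates one lone pair from its p orbital); the conjugation is uninterrupted.
Tallying contributions gives 3 × 2 = 6 from the double-bond units + 2 from the Se atom = 8.
A 4n π count (8, n = 2) in a planar conjugated ring means antiaromatic.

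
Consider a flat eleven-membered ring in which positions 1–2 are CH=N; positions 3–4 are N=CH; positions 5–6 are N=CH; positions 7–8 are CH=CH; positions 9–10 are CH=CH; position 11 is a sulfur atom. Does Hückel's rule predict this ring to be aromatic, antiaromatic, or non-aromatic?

Antiaromatic

The p orbitals form a continuous loop: every atom in a ring double bond is sp² and brings one electron to the p orbital; the doubly-bonded nitrogens are pyridine-type — their lone pairs lie in the ring plane, leaving one electron in the p orbital; the sulfur donates one lone pair from its p orbital. The ring is fully conjugated.
Tallying contributions gives 5 × 2 = 10 from the double-bond units + 2 from the S atom = 12.
A 4n π count (12, n = 3) in a planar conjugated ring means antiaromatic.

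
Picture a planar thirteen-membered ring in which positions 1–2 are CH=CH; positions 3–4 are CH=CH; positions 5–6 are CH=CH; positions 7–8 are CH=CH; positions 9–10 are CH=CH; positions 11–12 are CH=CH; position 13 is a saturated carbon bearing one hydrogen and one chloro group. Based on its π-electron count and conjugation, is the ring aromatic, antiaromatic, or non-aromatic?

The CH(chloro) position has four σ bonds — that saturated carbon is sp³ and has no p orbital in the ring π system — so the cyclic conjugation is interrupted.
Broken conjugation rules out both aromaticity and antiaromaticity.

Non-aromatic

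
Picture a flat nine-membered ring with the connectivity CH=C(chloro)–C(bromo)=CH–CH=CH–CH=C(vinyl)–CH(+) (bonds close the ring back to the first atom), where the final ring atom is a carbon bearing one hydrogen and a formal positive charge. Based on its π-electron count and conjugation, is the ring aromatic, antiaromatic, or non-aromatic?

Antiaromatic

The p orbitals form a continuous loop: each doubly-bonded ring atom is sp² with one p-orbital electron; the carbocation has an empty p orbital. The ring is fully conjugated.
Tallying contributions gives 4 × 2 = 8 from the double-bond units + 0 from the CH(+) atom = 8.
8 = 4(2); a planar, fully conjugated 4n system is antiaromatic.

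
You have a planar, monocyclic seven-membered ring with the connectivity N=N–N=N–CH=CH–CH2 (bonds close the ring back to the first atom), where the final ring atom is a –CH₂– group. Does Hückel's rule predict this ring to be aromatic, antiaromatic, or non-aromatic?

Because the tetrahedral CH₂ carbon is sp³ and has no p orbital in the ring π system at the CH2 position, the π system cannot extend all the way around the ring.
Hückel's rule only applies to fully conjugated rings, so this one is simply non-aromatic.

Non-aromatic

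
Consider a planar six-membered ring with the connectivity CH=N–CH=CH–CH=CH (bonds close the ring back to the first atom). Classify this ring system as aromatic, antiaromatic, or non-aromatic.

Aromatic

All ring atoms are sp² and supply a p orbital to the ring (the double-bond atoms are sp², each contributing one p electron; each =N– nitrogen is pyridine-type (lone pair in the sp² plane, one electron in the p orbital)); the conjugation is uninterrupted.
Counting π electrons: 3 × 2 = 6 from the 3 double-bond units.
That gives a 4n+2 count (6, n = 1).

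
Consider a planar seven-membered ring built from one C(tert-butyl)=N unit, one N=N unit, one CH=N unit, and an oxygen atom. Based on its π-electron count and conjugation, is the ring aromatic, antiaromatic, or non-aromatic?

Antiaromatic

Every ring atom contributes a p orbital perpendicular to the ring (each doubly-bonded ring atom is sp² with one p-orbital electron; the doubly-bonded nitrogens are pyridine-type — their lone pairs lie in the ring plane, leaving one electron in the p orbital; the oxygen donates one lone pair from its p orbital), so the π system is cyclic and fully conjugated.
Tallying contributions gives 3 × 2 = 6 from the double-bond units + 2 from the O atom = 8.
8 is a 4n count (n = 2), so the planar conjugated ring is antiaromatic.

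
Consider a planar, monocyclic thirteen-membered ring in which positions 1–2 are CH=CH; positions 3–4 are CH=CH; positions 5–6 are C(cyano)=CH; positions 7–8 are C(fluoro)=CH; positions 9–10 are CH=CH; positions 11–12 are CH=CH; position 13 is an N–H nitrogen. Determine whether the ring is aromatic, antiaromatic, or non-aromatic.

Aromatic

All ring atoms are sp² and supply a p orbital to the ring (every atom in a ring double bond is sp² and brings one electron to the p orbital; the pyrrole-type nitrogen donates its lone pair from the p orbital); the conjugation is uninterrupted.
π-electron count: 6 × 2 = 12 from the double-bond units + 2 from the NH atom = 14.
That gives a 4n+2 count (14, n = 3).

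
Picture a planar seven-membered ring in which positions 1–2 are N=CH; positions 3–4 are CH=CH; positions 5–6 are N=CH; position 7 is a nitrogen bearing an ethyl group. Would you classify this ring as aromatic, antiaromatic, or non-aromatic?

Antiaromatic

Every ring atom contributes a p orbital perpendicular to the ring (the double-bond atoms are sp², each contributing one p electron; each =N– nitrogen is pyridine-type (lone pair in the sp² plane, one electron in the p orbital); the pyrrole-type nitrogen donates its lone pair from the p orbital), so the π system is cyclic and fully conjugated.
Counting π electrons: 3 × 2 = 6 from the double-bond units + 2 from the N(ethyl) atom = 8.
8 is a 4n count (n = 2), so the planar conjugated ring is antiaromatic.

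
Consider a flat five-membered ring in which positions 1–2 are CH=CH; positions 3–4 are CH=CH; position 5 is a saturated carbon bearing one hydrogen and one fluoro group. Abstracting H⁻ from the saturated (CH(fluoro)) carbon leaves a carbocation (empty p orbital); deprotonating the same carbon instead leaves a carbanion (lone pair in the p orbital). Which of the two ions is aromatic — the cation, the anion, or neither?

In both ions every ring atom is sp² and contributes a p orbital, so both rings are fully conjugated.
Cation: 2 × 2 + 0 = 4 π electrons → 4(1), antiaromatic.
Anion: 2 × 2 + 2 = 6 π electrons → 4(1)+2, aromatic.

The anion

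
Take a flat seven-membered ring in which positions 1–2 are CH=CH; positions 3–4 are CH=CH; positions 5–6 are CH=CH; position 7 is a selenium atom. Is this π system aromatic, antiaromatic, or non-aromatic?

All ring atoms are sp² and supply a p orbital to the ring (the double-bond atoms are sp², each contributing one p electron; the selenium donates one lone pair from its p orbital); the conjugation is uninterrupted.
Counting π electrons: 3 × 2 = 6 from the double-bond units + 2 from the Se atom = 8.
A 4n π count (8, n = 2) in a planar conjugated ring means antiaromatic.

Antiaromatic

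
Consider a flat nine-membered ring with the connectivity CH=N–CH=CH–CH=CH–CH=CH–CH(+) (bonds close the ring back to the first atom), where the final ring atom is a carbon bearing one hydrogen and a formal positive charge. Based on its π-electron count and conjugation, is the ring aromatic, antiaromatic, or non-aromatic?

Antiaromatic

Check conjugation: each doubly-bonded ring atom is sp² with one p-orbital electron; each =N– nitrogen is pyridine-type (lone pair in the sp² plane, one electron in the p orbital); the carbocation has an empty p orbital — every position has a p orbital, so the cyclic π system is continuous.
Tallying contributions gives 4 × 2 = 8 from the double-bond units + 0 from the CH(+) atom = 8.
8 is a 4n count (n = 2), so the planar conjugated ring is antiaromatic.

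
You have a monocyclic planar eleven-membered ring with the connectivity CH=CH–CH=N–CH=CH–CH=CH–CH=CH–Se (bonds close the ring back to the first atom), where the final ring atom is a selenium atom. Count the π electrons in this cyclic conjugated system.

12

The p orbitals form a continuous loop: every atom in a ring double bond is sp² and brings one electron to the p orbital; each sp² =N– keeps its lone pair in-plane and puts one electron into the π system; the selenium donates one lone pair from its p orbital. The ring is fully conjugated.
Counting π electrons: 5 × 2 = 10 from the double-bond units + 2 from the Se atom = 12.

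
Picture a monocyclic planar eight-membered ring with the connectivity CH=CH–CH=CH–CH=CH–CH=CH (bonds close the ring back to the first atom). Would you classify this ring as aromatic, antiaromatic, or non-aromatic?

Check conjugation: each doubly-bonded ring atom is sp² with one p-orbital electron — every position has a p orbital, so the cyclic π system is continuous.
π-electron count: 4 × 2 = 8 from the 4 double-bond units.
8 is a 4n count (n = 2), so the planar conjugated ring is antiaromatic.

Antiaromatic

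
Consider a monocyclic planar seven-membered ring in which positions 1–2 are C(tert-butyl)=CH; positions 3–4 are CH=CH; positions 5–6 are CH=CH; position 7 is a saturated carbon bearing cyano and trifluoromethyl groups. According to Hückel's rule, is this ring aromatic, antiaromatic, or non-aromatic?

Non-aromatic

The C(cyano)(trifluoromethyl) carbon is saturated: that saturated carbon is sp³ and has no p orbital in the ring π system. Conjugation is not continuous around the ring.
Broken conjugation rules out both aromaticity and antiaromaticity.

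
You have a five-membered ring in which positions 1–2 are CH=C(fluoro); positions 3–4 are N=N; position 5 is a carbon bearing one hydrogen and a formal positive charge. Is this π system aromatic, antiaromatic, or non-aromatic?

The p orbitals form a continuous loop: every atom in a ring double bond is sp² and brings one electron to the p orbital; each =N– nitrogen is pyridine-type (lone pair in the sp² plane, one electron in the p orbital); the carbocation has an empty p orbital. The ring is fully conjugated.
Tallying contributions gives 2 × 2 = 4 from the double-bond units + 0 from the CH(+) atom = 4.
4 is a 4n count (n = 1), so the planar conjugated ring is antiaromatic.

Antiaromatic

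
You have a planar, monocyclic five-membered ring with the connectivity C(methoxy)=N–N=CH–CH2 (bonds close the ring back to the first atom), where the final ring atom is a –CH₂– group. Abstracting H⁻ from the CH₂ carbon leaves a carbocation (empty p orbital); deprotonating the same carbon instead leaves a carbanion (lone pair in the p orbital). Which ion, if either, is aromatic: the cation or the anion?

The anion

Both ions have a continuous loop of p orbitals — each ring atom is sp².
Cation: 2 × 2 + 0 = 4 π electrons → 4(1), antiaromatic.
Anion: 2 × 2 + 2 = 6 π electrons → 4(1)+2, aromatic.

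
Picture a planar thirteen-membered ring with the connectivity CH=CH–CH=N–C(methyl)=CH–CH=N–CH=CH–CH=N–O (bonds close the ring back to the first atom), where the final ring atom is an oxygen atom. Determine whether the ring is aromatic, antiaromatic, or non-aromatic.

Check conjugation: every atom in a ring double bond is sp² and brings one electron to the p orbital; each sp² =N– keeps its lone pair in-plane and puts one electron into the π system; the oxygen donates one lone pair from its p orbital — every position has a p orbital, so the cyclic π system is continuous.
Adding the contributions, 6 × 2 = 12 from the double-bond units + 2 from the O atom = 14.
Since 14 = 4·3 + 2, the ring meets the 4n+2 criterion.

Aromatic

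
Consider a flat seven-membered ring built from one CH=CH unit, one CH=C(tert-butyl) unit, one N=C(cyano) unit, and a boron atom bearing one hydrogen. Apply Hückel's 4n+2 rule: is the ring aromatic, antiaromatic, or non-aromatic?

Aromatic

The p orbitals form a continuous loop: each doubly-bonded ring atom is sp² with one p-orbital electron; each =N– nitrogen is pyridine-type (lone pair in the sp² plane, one electron in the p orbital); the boron has an empty p orbital. The ring is fully conjugated.
Tallying contributions gives 3 × 2 = 6 from the double-bond units + 0 from the BH atom = 6.
Since 6 = 4·1 + 2, the ring meets the 4n+2 criterion.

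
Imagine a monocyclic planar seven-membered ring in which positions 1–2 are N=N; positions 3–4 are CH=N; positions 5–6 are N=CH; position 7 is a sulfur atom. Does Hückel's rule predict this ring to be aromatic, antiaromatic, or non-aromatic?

Antiaromatic

All ring atoms are sp² and supply a p orbital to the ring (each doubly-bonded ring atom is sp² with one p-orbital electron; the doubly-bonded nitrogens are pyridine-type — their lone pairs lie in the ring plane, leaving one electron in the p orbital; the sulfur donates one lone pair from its p orbital); the conjugation is uninterrupted.
Tallying contributions gives 3 × 2 = 6 from the double-bond units + 2 from the S atom = 8.
8 = 4(2); a planar, fully conjugated 4n system is antiaromatic.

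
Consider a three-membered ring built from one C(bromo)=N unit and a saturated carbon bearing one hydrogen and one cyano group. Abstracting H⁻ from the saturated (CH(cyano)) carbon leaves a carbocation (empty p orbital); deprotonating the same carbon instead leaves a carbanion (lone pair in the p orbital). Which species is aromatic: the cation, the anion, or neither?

In either ion the ring is fully conjugated: every atom, including the new sp² carbon, supplies a p orbital.
Cation: 1 × 2 + 0 = 2 π electrons → 4(0)+2, aromatic.
Anion: 1 × 2 + 2 = 4 π electrons → 4(1), antiaromatic.

The cation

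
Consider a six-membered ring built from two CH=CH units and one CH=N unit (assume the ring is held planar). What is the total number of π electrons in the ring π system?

The p orbitals form a continuous loop: the double-bond atoms are sp², each contributing one p electron; the doubly-bonded nitrogens are pyridine-type — their lone pairs lie in the ring plane, leaving one electron in the p orbital. The ring is fully conjugated.
Counting π electrons: 3 × 2 = 6 from the 3 double-bond units.

6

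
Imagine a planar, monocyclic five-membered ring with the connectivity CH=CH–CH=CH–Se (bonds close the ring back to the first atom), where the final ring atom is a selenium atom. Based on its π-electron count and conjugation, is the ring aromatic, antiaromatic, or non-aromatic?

Aromatic

Every ring atom contributes a p orbital perpendicular to the ring (every atom in a ring double bond is sp² and brings one electron to the p orbital; the selenium donates one lone pair from its p orbital), so the π system is cyclic and fully conjugated.
Tallying contributions gives 2 × 2 = 4 from the double-bond units + 2 from the Se atom = 6.
Since 6 = 4·1 + 2, the ring meets the 4n+2 criterion.
(The species described is selenophene.)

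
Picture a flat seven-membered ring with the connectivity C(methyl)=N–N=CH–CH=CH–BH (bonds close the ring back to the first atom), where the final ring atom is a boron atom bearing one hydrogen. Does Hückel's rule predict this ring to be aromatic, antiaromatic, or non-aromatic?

Aromatic

Check conjugation: each doubly-bonded ring atom is sp² with one p-orbital electron; each =N– nitrogen is pyridine-type (lone pair in the sp² plane, one electron in the p orbital); the boron has an empty p orbital — every position has a p orbital, so the cyclic π system is continuous.
π-electron count: 3 × 2 = 6 from the double-bond units + 0 from the BH atom = 6.
That gives a 4n+2 count (6, n = 1).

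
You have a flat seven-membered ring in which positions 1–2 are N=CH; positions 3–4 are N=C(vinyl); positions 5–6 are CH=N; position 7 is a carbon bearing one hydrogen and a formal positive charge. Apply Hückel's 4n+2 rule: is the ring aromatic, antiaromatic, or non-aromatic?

All ring atoms are sp² and supply a p orbital to the ring (every atom in a ring double bond is sp² and brings one electron to the p orbital; each sp² =N– keeps its lone pair in-plane and puts one electron into the π system; the carbocation has an empty p orbital); the conjugation is uninterrupted.
Tallying contributions gives 3 × 2 = 6 from the double-bond units + 0 from the CH(+) atom = 6.
That gives a 4n+2 count (6, n = 1).

Aromatic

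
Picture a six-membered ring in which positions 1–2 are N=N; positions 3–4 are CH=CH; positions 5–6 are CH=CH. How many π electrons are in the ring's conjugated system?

6

The p orbitals form a continuous loop: each doubly-bonded ring atom is sp² with one p-orbital electron; each sp² =N– keeps its lone pair in-plane and puts one electron into the π system. The ring is fully conjugated.
π-electron count: 3 × 2 = 6 from the 3 double-bond units.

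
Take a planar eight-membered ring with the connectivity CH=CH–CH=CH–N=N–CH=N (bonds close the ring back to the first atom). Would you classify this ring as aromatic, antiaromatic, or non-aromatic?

Antiaromatic

The p orbitals form a continuous loop: each doubly-bonded ring atom is sp² with one p-orbital electron; each sp² =N– keeps its lone pair in-plane and puts one electron into the π system. The ring is fully conjugated.
π-electron count: 4 × 2 = 8 from the 4 double-bond units.
8 = 4(2); a planar, fully conjugated 4n system is antiaromatic.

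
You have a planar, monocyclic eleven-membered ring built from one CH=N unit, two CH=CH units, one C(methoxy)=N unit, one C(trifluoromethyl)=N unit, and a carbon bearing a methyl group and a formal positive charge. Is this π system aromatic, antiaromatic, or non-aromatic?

Aromatic

All ring atoms are sp² and supply a p orbital to the ring (every atom in a ring double bond is sp² and brings one electron to the p orbital; each sp² =N– keeps its lone pair in-plane and puts one electron into the π system; the carbocation has an empty p orbital); the conjugation is uninterrupted.
Tallying contributions gives 5 × 2 = 10 from the double-bond units + 0 from the C(methyl)(+) atom = 10.
10 = 4(2) + 2, which satisfies Hückel's 4n+2 rule.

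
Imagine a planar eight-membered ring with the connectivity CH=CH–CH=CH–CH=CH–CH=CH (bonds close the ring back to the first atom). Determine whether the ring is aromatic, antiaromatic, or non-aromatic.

All ring atoms are sp² and supply a p orbital to the ring (each doubly-bonded ring atom is sp² with one p-orbital electron); the conjugation is uninterrupted.
Adding the contributions, 4 × 2 = 8 from the 4 double-bond units.
8 = 4(2); a planar, fully conjugated 4n system is antiaromatic.

Antiaromatic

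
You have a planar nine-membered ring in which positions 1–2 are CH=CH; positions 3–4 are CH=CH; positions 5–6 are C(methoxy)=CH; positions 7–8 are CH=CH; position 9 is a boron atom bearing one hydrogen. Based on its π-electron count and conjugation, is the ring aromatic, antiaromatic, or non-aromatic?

Antiaromatic

Check conjugation: each doubly-bonded ring atom is sp² with one p-orbital electron; the boron has an empty p orbital — every position has a p orbital, so the cyclic π system is continuous.
π-electron count: 4 × 2 = 8 from the double-bond units + 0 from the BH atom = 8.
A 4n π count (8, n = 2) in a planar conjugated ring means antiaromatic.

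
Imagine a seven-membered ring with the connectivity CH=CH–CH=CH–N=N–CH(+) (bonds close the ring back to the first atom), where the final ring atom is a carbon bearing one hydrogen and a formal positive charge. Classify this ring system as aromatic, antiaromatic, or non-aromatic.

Aromatic

Check conjugation: each doubly-bonded ring atom is sp² with one p-orbital electron; each sp² =N– keeps its lone pair in-plane and puts one electron into the π system; the carbocation has an empty p orbital — every position has a p orbital, so the cyclic π system is continuous.
Tallying contributions gives 3 × 2 = 6 from the double-bond units + 0 from the CH(+) atom = 6.
Since 6 = 4·1 + 2, the ring meets the 4n+2 criterion.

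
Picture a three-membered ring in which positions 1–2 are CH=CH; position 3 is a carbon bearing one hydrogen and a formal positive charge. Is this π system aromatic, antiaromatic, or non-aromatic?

Aromatic

Check conjugation: each doubly-bonded ring atom is sp² with one p-orbital electron; the carbocation has an empty p orbital — every position has a p orbital, so the cyclic π system is continuous.
Counting π electrons: 1 × 2 = 2 from the double-bond unit + 0 from the CH(+) atom = 2.
Since 2 = 4·0 + 2, the ring meets the 4n+2 criterion.
This is the cyclopropenyl cation.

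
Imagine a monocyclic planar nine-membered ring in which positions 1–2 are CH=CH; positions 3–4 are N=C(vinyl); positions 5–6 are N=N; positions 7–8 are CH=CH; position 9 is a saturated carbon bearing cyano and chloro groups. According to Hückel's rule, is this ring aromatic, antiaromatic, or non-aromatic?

The C(cyano)(chloro) carbon is saturated: that saturated carbon is sp³ and has no p orbital in the ring π system. Conjugation is not continuous around the ring.
Broken conjugation rules out both aromaticity and antiaromaticity.

Non-aromatic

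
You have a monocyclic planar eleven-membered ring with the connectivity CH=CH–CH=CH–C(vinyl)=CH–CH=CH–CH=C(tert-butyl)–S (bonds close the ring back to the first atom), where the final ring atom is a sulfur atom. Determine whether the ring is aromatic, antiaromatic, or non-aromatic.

The p orbitals form a continuous loop: the double-bond atoms are sp², each contributing one p electron; the sulfur donates one lone pair from its p orbital. The ring is fully conjugated.
Counting π electrons: 5 × 2 = 10 from the double-bond units + 2 from the S atom = 12.
12 = 4(3); a planar, fully conjugated 4n system is antiaromatic.

Antiaromatic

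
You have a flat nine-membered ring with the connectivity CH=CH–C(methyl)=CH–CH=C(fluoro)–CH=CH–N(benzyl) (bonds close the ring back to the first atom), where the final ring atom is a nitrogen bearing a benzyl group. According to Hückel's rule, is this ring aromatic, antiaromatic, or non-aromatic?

Check conjugation: each doubly-bonded ring atom is sp² with one p-orbital electron; the pyrrole-type nitrogen donates its lone pair from the p orbital — every position has a p orbital, so the cyclic π system is continuous.
Adding the contributions, 4 × 2 = 8 from the double-bond units + 2 from the N(benzyl) atom = 10.
That gives a 4n+2 count (10, n = 2).

Aromatic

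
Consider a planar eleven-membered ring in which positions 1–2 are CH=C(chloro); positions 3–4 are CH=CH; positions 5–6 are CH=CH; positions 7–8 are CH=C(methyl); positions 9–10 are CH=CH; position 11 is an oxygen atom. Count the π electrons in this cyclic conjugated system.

Check conjugation: each doubly-bonded ring atom is sp² with one p-orbital electron; the oxygen donates one lone pair from its p orbital — every position has a p orbital, so the cyclic π system is continuous.
Tallying contributions gives 5 × 2 = 10 from the double-bond units + 2 from the O atom = 12.

12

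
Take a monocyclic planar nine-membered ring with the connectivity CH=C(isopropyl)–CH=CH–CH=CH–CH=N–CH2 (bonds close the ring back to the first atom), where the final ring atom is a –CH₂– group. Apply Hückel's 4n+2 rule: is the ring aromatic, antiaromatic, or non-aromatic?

Non-aromatic

At the CH2 position, the tetrahedral CH₂ carbon is sp³ and has no p orbital in the ring π system; the ring's p-orbital overlap is broken there.
Broken conjugation rules out both aromaticity and antiaromaticity.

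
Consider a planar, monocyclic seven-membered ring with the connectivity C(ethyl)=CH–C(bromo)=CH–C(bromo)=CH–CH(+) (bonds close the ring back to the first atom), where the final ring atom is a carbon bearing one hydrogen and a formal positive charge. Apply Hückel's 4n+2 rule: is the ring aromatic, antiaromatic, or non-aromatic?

Aromatic

The p orbitals form a continuous loop: the double-bond atoms are sp², each contributing one p electron; the carbocation has an empty p orbital. The ring is fully conjugated.
Counting π electrons: 3 × 2 = 6 from the double-bond units + 0 from the CH(+) atom = 6.
Since 6 = 4·1 + 2, the ring meets the 4n+2 criterion.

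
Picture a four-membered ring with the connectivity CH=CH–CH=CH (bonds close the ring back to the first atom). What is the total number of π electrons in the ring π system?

4

Every ring atom contributes a p orbital perpendicular to the ring (every atom in a ring double bond is sp² and brings one electron to the p orbital), so the π system is cyclic and fully conjugated.
π-electron count: 2 × 2 = 4 from the 2 double-bond units.
This is cyclobutadiene.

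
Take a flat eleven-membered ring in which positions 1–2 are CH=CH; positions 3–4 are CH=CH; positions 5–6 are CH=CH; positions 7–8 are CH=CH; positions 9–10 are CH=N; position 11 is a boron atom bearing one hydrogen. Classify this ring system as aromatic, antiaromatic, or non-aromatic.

Aromatic

Check conjugation: each doubly-bonded ring atom is sp² with one p-orbital electron; each =N– nitrogen is pyridine-type (lone pair in the sp² plane, one electron in the p orbital); the boron has an empty p orbital — every position has a p orbital, so the cyclic π system is continuous.
Adding the contributions, 5 × 2 = 10 from the double-bond units + 0 from the BH atom = 10.
With 10 π electrons (n = 2), the Hückel 4n+2 condition holds.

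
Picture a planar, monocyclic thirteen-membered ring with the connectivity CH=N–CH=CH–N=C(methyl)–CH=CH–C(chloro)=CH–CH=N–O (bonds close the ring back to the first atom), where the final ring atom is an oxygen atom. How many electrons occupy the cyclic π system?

14

Every ring atom contributes a p orbital perpendicular to the ring (each doubly-bonded ring atom is sp² with one p-orbital electron; each =N– nitrogen is pyridine-type (lone pair in the sp² plane, one electron in the p orbital); the oxygen donates one lone pair from its p orbital), so the π system is cyclic and fully conjugated.
Tallying contributions gives 6 × 2 = 12 from the double-bond units + 2 from the O atom = 14.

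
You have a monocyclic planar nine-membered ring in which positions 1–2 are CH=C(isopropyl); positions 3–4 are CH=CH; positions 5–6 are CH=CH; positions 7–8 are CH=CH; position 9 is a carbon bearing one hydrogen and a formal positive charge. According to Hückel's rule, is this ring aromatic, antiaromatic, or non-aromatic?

Check conjugation: every atom in a ring double bond is sp² and brings one electron to the p orbital; the carbocation has an empty p orbital — every position has a p orbital, so the cyclic π system is continuous.
Adding the contributions, 4 × 2 = 8 from the double-bond units + 0 from the CH(+) atom = 8.
A 4n π count (8, n = 2) in a planar conjugated ring means antiaromatic.

Antiaromatic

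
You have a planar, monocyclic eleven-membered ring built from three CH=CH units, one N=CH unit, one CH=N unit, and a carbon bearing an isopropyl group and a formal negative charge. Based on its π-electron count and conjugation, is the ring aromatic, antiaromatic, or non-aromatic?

Antiaromatic

Every ring atom contributes a p orbital perpendicular to the ring (the double-bond atoms are sp², each contributing one p electron; each =N– nitrogen is pyridine-type (lone pair in the sp² plane, one electron in the p orbital); the carbanion's lone pair occupies the p orbital), so the π system is cyclic and fully conjugated.
π-electron count: 5 × 2 = 10 from the double-bond units + 2 from the C(isopropyl)(-) atom = 12.
12 = 4(3); a planar, fully conjugated 4n system is antiaromatic.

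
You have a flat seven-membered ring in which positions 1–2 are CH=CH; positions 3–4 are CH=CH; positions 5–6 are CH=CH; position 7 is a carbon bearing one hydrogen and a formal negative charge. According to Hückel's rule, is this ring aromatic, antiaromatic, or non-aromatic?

Check conjugation: the double-bond atoms are sp², each contributing one p electron; the carbanion's lone pair occupies the p orbital — every position has a p orbital, so the cyclic π system is continuous.
π-electron count: 3 × 2 = 6 from the double-bond units + 2 from the CH(-) atom = 8.
8 = 4(2); a planar, fully conjugated 4n system is antiaromatic.
This is the cycloheptatrienyl anion.

Antiaromatic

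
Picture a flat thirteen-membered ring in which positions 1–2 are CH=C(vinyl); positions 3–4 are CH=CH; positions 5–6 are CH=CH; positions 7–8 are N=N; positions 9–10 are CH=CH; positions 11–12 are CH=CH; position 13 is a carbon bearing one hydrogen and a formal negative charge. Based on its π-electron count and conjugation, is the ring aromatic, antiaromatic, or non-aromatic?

Aromatic

Every ring atom contributes a p orbital perpendicular to the ring (the double-bond atoms are sp², each contributing one p electron; the doubly-bonded nitrogens are pyridine-type — their lone pairs lie in the ring plane, leaving one electron in the p orbital; the carbanion's lone pair occupies the p orbital), so the π system is cyclic and fully conjugated.
Counting π electrons: 6 × 2 = 12 from the double-bond units + 2 from the CH(-) atom = 14.
With 14 π electrons (n = 3), the Hückel 4n+2 condition holds.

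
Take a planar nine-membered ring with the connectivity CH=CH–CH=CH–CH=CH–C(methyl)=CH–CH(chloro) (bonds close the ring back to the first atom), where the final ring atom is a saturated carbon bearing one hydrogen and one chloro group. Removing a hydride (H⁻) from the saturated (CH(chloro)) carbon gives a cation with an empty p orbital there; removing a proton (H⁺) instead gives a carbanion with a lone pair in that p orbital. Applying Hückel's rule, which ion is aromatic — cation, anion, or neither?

The anion

In both ions every ring atom is sp² and contributes a p orbital, so both rings are fully conjugated.
Cation: 4 × 2 + 0 = 8 π electrons → 4(2), antiaromatic.
Anion: 4 × 2 + 2 = 10 π electrons → 4(2)+2, aromatic.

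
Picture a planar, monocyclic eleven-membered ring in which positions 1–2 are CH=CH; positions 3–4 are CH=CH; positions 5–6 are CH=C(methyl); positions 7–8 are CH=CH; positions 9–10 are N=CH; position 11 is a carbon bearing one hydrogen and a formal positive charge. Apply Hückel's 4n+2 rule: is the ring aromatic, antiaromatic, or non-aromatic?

Aromatic

The p orbitals form a continuous loop: the double-bond atoms are sp², each contributing one p electron; each =N– nitrogen is pyridine-type (lone pair in the sp² plane, one electron in the p orbital); the carbocation has an empty p orbital. The ring is fully conjugated.
Adding the contributions, 5 × 2 = 10 from the double-bond units + 0 from the CH(+) atom = 10.
Since 10 = 4·2 + 2, the ring meets the 4n+2 criterion.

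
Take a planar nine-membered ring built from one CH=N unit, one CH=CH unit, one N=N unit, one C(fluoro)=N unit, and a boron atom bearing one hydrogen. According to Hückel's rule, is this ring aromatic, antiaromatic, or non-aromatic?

Antiaromatic

Every ring atom contributes a p orbital perpendicular to the ring (each doubly-bonded ring atom is sp² with one p-orbital electron; the doubly-bonded nitrogens are pyridine-type — their lone pairs lie in the ring plane, leaving one electron in the p orbital; the boron has an empty p orbital), so the π system is cyclic and fully conjugated.
Counting π electrons: 4 × 2 = 8 from the double-bond units + 0 from the BH atom = 8.
8 is a 4n count (n = 2), so the planar conjugated ring is antiaromatic.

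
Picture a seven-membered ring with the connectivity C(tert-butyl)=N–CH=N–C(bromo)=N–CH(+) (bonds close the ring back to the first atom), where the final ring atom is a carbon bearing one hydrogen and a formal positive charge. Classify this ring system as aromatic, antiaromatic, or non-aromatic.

The p orbitals form a continuous loop: the double-bond atoms are sp², each contributing one p electron; each =N– nitrogen is pyridine-type (lone pair in the sp² plane, one electron in the p orbital); the carbocation has an empty p orbital. The ring is fully conjugated.
Tallying contributions gives 3 × 2 = 6 from the double-bond units + 0 from the CH(+) atom = 6.
With 6 π electrons (n = 1), the Hückel 4n+2 condition holds.

Aromatic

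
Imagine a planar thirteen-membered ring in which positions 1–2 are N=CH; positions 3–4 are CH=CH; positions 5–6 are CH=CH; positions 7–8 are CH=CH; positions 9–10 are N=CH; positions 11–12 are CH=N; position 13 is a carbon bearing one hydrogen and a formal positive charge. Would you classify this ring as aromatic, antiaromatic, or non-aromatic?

Antiaromatic

Check conjugation: the double-bond atoms are sp², each contributing one p electron; each =N– nitrogen is pyridine-type (lone pair in the sp² plane, one electron in the p orbital); the carbocation has an empty p orbital — every position has a p orbital, so the cyclic π system is continuous.
Adding the contributions, 6 × 2 = 12 from the double-bond units + 0 from the CH(+) atom = 12.
12 is a 4n count (n = 3), so the planar conjugated ring is antiaromatic.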